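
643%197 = 52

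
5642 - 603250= - 597608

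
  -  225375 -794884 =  - 1020259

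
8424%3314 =1796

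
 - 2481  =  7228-9709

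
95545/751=95545/751  =  127.22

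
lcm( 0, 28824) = 0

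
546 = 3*182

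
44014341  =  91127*483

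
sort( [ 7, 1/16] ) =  [1/16, 7]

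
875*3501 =3063375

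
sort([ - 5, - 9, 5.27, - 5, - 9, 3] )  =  [-9, - 9, - 5, - 5,3,  5.27] 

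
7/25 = 7/25 = 0.28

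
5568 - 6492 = -924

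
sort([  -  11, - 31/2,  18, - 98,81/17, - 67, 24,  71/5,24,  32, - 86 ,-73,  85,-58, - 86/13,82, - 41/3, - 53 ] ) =[ - 98, - 86, - 73, - 67, - 58,-53, - 31/2 , - 41/3, - 11, -86/13, 81/17,71/5 , 18,24,  24,32,  82,85]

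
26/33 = 26/33 = 0.79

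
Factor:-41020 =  - 2^2*5^1*  7^1*293^1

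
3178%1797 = 1381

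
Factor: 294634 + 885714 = 2^2*13^1*22699^1 = 1180348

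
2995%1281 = 433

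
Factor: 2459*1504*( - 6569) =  - 24294369184 = - 2^5 * 47^1*2459^1*6569^1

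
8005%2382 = 859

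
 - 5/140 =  - 1+27/28 = -  0.04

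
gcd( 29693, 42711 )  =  23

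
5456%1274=360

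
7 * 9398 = 65786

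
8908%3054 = 2800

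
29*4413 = 127977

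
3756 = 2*1878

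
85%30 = 25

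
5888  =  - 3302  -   - 9190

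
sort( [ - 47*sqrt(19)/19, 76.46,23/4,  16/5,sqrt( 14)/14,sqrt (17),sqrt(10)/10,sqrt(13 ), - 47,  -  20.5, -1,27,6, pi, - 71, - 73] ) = [  -  73,-71, - 47,-20.5,- 47*sqrt( 19 )/19,-1,sqrt (14) /14,sqrt(10)/10,  pi, 16/5,sqrt( 13),sqrt( 17), 23/4, 6,27,76.46] 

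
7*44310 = 310170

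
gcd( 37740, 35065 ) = 5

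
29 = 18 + 11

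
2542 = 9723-7181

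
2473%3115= 2473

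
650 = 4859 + - 4209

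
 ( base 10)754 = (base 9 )1027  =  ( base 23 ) 19i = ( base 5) 11004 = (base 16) 2F2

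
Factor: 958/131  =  2^1*131^(  -  1 )*479^1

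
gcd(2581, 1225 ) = 1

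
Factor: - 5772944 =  - 2^4*31^1*103^1*113^1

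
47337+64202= 111539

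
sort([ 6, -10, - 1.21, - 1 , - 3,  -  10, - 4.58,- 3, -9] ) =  [-10,-10,-9, - 4.58, - 3 , - 3,-1.21, - 1, 6] 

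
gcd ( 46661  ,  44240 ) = 1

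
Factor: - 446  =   - 2^1*223^1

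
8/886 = 4/443 = 0.01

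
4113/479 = 4113/479  =  8.59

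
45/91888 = 45/91888  =  0.00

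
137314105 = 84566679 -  - 52747426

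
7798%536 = 294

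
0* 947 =0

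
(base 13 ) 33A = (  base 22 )136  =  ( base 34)GC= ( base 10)556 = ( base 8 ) 1054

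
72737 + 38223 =110960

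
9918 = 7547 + 2371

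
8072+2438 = 10510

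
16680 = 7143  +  9537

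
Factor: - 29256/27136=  - 69/64 = - 2^(- 6)*3^1*23^1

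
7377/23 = 320 + 17/23= 320.74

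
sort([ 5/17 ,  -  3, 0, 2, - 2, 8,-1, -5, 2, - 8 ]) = [ - 8,-5, - 3, - 2, - 1,  0,5/17,2,2,8 ] 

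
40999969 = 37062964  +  3937005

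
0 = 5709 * 0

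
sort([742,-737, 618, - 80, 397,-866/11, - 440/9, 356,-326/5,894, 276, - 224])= [ - 737, - 224, - 80, - 866/11, -326/5, - 440/9, 276,356,397,  618 , 742,894 ] 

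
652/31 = 21 + 1/31 = 21.03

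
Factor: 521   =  521^1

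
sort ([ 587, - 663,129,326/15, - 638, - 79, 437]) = [  -  663, - 638, - 79,326/15,  129,437,587]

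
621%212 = 197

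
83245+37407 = 120652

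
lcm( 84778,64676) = 6273572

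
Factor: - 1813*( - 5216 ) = 2^5*7^2*37^1*163^1 = 9456608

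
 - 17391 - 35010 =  - 52401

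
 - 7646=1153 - 8799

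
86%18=14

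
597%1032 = 597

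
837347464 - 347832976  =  489514488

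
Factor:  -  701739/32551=- 927/43 = - 3^2*43^( - 1) * 103^1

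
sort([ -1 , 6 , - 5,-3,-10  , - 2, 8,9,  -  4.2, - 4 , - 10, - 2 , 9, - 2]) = [- 10, - 10, - 5 , - 4.2,  -  4,-3 , - 2, -2, - 2, - 1,6 , 8,9 , 9]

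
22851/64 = 357+3/64= 357.05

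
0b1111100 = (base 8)174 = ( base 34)3m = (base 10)124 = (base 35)3j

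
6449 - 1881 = 4568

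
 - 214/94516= - 1 + 47151/47258 = - 0.00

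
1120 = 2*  560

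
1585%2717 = 1585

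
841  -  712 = 129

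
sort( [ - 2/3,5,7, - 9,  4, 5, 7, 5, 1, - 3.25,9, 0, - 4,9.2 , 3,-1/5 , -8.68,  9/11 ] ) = [ - 9 , -8.68, - 4 , - 3.25, - 2/3, - 1/5, 0  ,  9/11,1, 3,4,5, 5 , 5, 7,7, 9,9.2] 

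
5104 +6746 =11850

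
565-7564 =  - 6999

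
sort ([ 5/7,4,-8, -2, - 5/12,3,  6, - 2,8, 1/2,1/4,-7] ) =[-8,  -  7, - 2,-2,  -  5/12,1/4,1/2,5/7,3,  4,6,8 ]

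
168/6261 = 56/2087  =  0.03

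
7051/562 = 7051/562  =  12.55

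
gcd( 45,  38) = 1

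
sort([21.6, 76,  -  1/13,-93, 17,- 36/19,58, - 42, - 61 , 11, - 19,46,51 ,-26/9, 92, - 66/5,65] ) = [ - 93,- 61, - 42, - 19, - 66/5, - 26/9,  -  36/19,  -  1/13, 11 , 17 , 21.6, 46, 51, 58, 65, 76, 92 ]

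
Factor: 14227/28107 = 3^( - 4 )*41^1= 41/81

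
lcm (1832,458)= 1832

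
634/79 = 8 + 2/79 = 8.03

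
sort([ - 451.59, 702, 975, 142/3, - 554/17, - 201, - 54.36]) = [ - 451.59, - 201, - 54.36, -554/17 , 142/3, 702, 975]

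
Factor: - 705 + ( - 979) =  - 1684 = - 2^2*421^1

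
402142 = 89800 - -312342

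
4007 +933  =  4940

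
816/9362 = 408/4681 = 0.09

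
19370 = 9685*2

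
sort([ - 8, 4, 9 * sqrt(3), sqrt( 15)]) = [ -8, sqrt(15), 4, 9 *sqrt( 3) ] 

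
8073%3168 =1737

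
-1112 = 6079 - 7191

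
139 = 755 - 616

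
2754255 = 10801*255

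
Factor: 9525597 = 3^1 * 263^1 * 12073^1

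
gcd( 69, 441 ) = 3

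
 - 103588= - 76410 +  - 27178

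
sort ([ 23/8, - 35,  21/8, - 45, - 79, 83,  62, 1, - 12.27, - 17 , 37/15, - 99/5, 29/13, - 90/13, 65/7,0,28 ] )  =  [-79 , - 45  , - 35,-99/5,  -  17, - 12.27, - 90/13,0, 1 , 29/13,  37/15,21/8,23/8, 65/7,28,62,  83] 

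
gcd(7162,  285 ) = 1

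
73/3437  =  73/3437= 0.02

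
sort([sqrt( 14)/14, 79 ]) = [sqrt( 14 )/14,  79 ] 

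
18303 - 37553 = - 19250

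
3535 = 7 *505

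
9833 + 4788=14621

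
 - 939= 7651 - 8590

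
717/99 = 239/33 = 7.24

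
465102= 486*957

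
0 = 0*9946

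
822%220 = 162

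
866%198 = 74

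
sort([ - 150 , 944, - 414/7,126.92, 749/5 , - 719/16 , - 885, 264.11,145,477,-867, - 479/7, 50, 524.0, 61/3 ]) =[  -  885, - 867, - 150, - 479/7,-414/7, - 719/16,61/3, 50, 126.92, 145,749/5 , 264.11, 477, 524.0, 944]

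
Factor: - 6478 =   -  2^1 * 41^1 * 79^1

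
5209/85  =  61 + 24/85 = 61.28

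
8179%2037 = 31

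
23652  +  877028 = 900680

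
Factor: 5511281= 17^1 * 73^1*4441^1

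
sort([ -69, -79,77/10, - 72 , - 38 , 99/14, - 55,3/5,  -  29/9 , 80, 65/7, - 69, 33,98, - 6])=[  -  79 , - 72, - 69 , - 69, - 55,- 38, - 6,-29/9, 3/5,99/14, 77/10,  65/7, 33, 80, 98 ]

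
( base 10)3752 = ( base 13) 1928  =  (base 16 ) EA8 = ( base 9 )5128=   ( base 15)11a2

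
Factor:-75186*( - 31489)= 2^1*3^2 * 4177^1*31489^1 = 2367531954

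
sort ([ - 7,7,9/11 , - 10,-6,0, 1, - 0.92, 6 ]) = [ - 10, -7, - 6,-0.92,0,9/11,1, 6, 7]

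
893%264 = 101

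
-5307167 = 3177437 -8484604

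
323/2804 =323/2804 = 0.12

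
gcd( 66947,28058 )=1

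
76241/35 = 76241/35 = 2178.31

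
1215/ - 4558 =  - 1 + 3343/4558 = - 0.27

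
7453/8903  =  257/307 = 0.84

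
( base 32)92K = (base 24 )G3C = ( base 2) 10010001010100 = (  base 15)2b50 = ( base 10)9300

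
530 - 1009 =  - 479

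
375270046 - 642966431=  - 267696385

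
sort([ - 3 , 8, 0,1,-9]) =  [ - 9, -3, 0, 1,  8 ]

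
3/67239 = 1/22413  =  0.00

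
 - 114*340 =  - 38760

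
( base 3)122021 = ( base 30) FG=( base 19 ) 15a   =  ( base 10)466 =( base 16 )1d2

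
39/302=39/302 = 0.13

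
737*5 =3685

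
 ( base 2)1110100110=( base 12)65A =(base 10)934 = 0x3a6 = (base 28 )15A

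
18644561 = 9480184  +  9164377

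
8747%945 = 242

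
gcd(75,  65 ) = 5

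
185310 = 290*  639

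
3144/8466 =524/1411 = 0.37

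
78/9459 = 26/3153 =0.01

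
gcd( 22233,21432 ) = 3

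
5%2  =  1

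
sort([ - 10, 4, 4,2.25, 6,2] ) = [ - 10, 2 , 2.25, 4, 4, 6 ]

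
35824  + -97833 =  - 62009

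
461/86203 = 461/86203 = 0.01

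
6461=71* 91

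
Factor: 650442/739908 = 269/306 = 2^(-1)*3^( - 2)*17^( - 1 )*269^1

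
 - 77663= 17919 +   -  95582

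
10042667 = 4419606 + 5623061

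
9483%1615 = 1408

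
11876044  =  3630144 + 8245900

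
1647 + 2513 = 4160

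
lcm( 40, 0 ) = 0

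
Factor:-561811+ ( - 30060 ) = -591871 = -  7^2*47^1*257^1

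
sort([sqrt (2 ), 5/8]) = [5/8,sqrt(2 )]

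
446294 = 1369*326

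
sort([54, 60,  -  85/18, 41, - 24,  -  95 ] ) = [ - 95, -24, - 85/18,  41, 54, 60 ] 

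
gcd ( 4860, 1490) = 10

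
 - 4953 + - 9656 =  - 14609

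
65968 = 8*8246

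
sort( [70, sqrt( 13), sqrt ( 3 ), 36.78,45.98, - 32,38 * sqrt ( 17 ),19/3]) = [ - 32,sqrt( 3 ),sqrt( 13 ),19/3,36.78, 45.98 , 70,38*sqrt( 17 ) ] 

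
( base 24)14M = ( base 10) 694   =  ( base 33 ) l1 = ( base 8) 1266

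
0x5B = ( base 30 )31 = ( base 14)67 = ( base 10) 91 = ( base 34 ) 2N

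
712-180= 532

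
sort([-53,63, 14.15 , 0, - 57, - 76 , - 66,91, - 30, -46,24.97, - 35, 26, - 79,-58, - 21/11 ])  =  [ - 79, - 76, - 66, - 58,-57,  -  53, - 46, - 35,  -  30, - 21/11,0, 14.15,  24.97, 26, 63 , 91 ] 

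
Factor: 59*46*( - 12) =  - 2^3*3^1 * 23^1 * 59^1=- 32568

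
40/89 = 40/89 = 0.45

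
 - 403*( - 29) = 11687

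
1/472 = 1/472 =0.00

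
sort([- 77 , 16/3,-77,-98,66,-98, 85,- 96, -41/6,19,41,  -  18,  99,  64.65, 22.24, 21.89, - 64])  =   [ - 98,-98,-96, - 77, - 77, - 64,  -  18, - 41/6, 16/3, 19, 21.89, 22.24, 41, 64.65,66,85, 99 ]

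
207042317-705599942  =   - 498557625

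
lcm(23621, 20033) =1582607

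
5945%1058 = 655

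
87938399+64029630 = 151968029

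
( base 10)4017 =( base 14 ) 166D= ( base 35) 39R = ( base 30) 4dr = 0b111110110001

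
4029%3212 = 817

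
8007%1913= 355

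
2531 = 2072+459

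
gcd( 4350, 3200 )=50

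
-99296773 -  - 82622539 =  - 16674234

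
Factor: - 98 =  - 2^1*7^2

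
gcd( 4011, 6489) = 21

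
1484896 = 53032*28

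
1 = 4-3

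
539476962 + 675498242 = 1214975204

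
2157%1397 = 760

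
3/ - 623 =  - 3/623= -0.00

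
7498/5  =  1499+3/5= 1499.60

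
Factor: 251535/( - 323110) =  - 123/158=- 2^( - 1)*3^1*41^1*79^( - 1)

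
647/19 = 647/19 = 34.05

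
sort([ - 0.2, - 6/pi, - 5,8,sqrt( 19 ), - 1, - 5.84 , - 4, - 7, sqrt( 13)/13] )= [  -  7 ,-5.84, - 5, - 4 , - 6/pi , - 1, - 0.2,sqrt( 13)/13,  sqrt( 19 ),  8] 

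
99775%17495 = 12300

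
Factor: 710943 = 3^1 * 236981^1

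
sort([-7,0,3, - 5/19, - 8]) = [ - 8 , - 7, - 5/19, 0,3 ] 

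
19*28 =532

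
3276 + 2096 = 5372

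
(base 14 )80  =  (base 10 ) 112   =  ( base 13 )88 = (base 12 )94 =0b1110000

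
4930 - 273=4657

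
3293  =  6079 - 2786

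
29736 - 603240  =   - 573504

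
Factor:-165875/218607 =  - 3^( - 1)*5^3*1327^1*72869^(-1)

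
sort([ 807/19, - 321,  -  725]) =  [-725, - 321 , 807/19 ] 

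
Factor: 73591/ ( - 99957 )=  - 3^(-1 )*7^1*11^( - 1)*13^( - 1 )*233^( - 1 ) * 10513^1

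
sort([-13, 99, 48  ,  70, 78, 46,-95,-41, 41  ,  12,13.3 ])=[ -95, -41,  -  13, 12,13.3, 41, 46,48, 70,78, 99 ] 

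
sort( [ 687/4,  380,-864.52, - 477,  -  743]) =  [ - 864.52 ,-743,-477, 687/4, 380 ]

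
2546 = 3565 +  - 1019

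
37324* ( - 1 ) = - 37324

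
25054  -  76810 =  - 51756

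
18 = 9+9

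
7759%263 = 132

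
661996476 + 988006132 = 1650002608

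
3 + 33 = 36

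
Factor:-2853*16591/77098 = - 47334123/77098 = - 2^ (  -  1)*3^2*7^( - 1)*47^1 * 317^1*353^1*5507^(  -  1 )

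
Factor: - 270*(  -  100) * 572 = 2^5*3^3*5^3*11^1*13^1=15444000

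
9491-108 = 9383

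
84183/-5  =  -84183/5 = - 16836.60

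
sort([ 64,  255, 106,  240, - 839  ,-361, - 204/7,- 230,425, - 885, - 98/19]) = [ - 885, -839,- 361, - 230 ,  -  204/7, -98/19, 64, 106, 240, 255,425 ] 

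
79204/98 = 39602/49 = 808.20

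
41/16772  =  41/16772=0.00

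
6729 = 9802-3073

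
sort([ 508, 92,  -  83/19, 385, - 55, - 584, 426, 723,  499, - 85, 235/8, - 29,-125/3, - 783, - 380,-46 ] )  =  [-783 , - 584, - 380 , - 85,-55,-46, - 125/3 ,-29, - 83/19,235/8, 92, 385, 426, 499, 508, 723] 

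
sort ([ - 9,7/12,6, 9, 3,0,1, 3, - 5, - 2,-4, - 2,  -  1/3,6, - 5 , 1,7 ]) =[ - 9, - 5, - 5, - 4, - 2,- 2, - 1/3, 0,  7/12,  1,1,3, 3,6,6,7,9] 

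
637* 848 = 540176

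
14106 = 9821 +4285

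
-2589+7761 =5172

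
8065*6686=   53922590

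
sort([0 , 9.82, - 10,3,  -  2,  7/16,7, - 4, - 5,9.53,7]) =[ - 10, - 5,  -  4, - 2, 0, 7/16,3, 7 , 7,9.53,9.82]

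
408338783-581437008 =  - 173098225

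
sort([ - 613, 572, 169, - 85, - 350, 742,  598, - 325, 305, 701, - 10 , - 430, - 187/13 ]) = [  -  613, - 430, - 350, - 325, - 85, - 187/13, - 10 , 169, 305, 572 , 598,701,742 ]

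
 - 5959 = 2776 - 8735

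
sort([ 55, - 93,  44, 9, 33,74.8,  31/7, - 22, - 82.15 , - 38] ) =[ - 93 , - 82.15,-38, - 22 , 31/7, 9,33 , 44,  55, 74.8]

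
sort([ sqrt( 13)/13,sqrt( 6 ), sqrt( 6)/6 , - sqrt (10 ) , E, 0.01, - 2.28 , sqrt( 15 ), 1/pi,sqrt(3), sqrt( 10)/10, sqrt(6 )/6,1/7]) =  [-sqrt( 10 ), - 2.28,0.01, 1/7,  sqrt(13 )/13, sqrt(10 )/10,  1/pi, sqrt( 6 )/6, sqrt(6)/6,sqrt(3),sqrt(6),E,sqrt( 15 )]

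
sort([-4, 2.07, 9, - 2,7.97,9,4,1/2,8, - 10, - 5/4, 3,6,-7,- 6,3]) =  [-10,-7,  -  6,-4,-2,-5/4,1/2,  2.07, 3,3, 4,6,7.97,8,9,9 ]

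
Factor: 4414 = 2^1*2207^1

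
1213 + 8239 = 9452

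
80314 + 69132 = 149446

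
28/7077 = 4/1011  =  0.00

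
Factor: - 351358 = - 2^1*7^1*25097^1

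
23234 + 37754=60988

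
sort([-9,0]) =[ -9 , 0]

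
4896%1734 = 1428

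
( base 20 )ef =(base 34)8n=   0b100100111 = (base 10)295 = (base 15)14A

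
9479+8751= 18230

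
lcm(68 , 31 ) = 2108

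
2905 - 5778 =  - 2873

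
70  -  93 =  - 23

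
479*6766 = 3240914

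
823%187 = 75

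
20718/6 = 3453 = 3453.00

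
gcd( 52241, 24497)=17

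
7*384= 2688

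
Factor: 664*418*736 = 204278272 = 2^9*11^1*19^1*23^1 * 83^1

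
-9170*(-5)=45850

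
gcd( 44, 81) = 1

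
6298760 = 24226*260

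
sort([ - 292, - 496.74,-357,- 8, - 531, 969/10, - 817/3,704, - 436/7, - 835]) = [ - 835, - 531, - 496.74,- 357, - 292,  -  817/3,  -  436/7, - 8 , 969/10, 704 ]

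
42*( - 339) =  - 14238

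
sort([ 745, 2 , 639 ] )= [2,639, 745 ]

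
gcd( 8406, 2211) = 3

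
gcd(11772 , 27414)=18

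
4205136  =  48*87607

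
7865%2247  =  1124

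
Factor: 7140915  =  3^2*5^1*89^1 * 1783^1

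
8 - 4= 4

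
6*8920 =53520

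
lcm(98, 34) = 1666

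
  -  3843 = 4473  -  8316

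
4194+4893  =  9087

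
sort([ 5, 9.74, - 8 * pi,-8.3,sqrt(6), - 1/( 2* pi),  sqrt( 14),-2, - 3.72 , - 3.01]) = [- 8*pi, - 8.3, - 3.72,  -  3.01 , - 2, - 1/( 2* pi),sqrt( 6) , sqrt ( 14),5 , 9.74] 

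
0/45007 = 0 = 0.00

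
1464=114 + 1350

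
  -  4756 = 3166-7922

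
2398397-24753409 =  - 22355012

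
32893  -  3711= 29182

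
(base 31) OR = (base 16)303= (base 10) 771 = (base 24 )183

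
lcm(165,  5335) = 16005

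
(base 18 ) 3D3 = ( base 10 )1209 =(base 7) 3345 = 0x4b9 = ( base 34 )11j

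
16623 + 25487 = 42110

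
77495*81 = 6277095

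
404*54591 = 22054764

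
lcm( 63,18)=126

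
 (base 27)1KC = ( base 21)2J0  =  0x501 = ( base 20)341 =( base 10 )1281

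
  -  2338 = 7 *( - 334 ) 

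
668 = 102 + 566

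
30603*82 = 2509446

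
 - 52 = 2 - 54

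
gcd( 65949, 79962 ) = 3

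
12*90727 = 1088724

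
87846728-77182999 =10663729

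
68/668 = 17/167 = 0.10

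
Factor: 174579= 3^1*58193^1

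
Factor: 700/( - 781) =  - 2^2*5^2 * 7^1*11^(- 1)*71^(-1 ) 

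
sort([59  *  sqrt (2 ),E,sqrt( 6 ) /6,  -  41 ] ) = [ - 41, sqrt( 6)/6, E, 59*sqrt( 2)] 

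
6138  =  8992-2854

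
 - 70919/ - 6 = 70919/6=11819.83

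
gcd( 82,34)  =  2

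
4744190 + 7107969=11852159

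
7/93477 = 7/93477 = 0.00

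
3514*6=21084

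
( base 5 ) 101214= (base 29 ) 3R3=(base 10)3309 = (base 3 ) 11112120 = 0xced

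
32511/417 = 10837/139 = 77.96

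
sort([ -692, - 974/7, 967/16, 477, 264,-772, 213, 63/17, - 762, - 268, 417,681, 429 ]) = [ - 772, - 762,-692, - 268, -974/7, 63/17, 967/16,213, 264, 417 , 429, 477, 681 ]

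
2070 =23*90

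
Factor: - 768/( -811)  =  2^8*3^1*811^(  -  1) 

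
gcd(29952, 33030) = 18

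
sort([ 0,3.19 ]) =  [0, 3.19] 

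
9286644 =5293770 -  - 3992874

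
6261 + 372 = 6633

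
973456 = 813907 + 159549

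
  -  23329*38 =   -  886502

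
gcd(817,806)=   1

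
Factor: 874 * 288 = 251712 = 2^6*3^2*19^1*23^1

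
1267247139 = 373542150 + 893704989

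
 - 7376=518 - 7894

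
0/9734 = 0 = 0.00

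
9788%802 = 164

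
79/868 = 79/868 = 0.09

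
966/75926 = 483/37963 = 0.01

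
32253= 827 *39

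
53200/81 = 53200/81= 656.79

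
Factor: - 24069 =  - 3^1*71^1*113^1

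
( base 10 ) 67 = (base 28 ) 2b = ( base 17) 3G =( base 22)31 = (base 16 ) 43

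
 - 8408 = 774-9182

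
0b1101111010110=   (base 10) 7126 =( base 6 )52554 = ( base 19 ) 10E1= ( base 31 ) 7CR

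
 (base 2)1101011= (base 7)212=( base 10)107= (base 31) 3e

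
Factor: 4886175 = 3^1*5^2*7^1 * 41^1*227^1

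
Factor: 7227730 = 2^1*5^1*73^1 * 9901^1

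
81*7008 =567648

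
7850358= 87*90234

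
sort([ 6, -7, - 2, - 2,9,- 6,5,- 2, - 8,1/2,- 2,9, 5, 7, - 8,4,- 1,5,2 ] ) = [ - 8,  -  8,-7, - 6,  -  2, - 2,- 2,  -  2, -1,  1/2,2, 4,5,5,5,6, 7,9,9 ] 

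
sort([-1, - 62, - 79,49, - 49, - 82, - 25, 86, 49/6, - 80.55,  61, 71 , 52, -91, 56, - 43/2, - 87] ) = [-91, - 87, - 82, - 80.55,- 79, - 62, - 49, - 25, - 43/2, - 1, 49/6,49,  52, 56, 61, 71,86] 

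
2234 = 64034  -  61800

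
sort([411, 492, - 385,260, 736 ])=[  -  385, 260,411,492, 736] 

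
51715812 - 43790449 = 7925363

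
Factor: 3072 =2^10*3^1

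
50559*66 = 3336894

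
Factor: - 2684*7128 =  - 2^5*3^4*11^2*61^1 = - 19131552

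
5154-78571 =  - 73417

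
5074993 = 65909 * 77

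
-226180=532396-758576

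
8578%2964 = 2650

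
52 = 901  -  849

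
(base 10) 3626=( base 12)2122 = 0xE2A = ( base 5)104001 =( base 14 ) 1470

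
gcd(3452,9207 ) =1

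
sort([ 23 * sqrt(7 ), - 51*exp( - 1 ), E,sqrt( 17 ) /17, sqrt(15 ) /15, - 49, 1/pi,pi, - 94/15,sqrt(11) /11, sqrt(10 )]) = [ - 49,-51*exp( - 1), - 94/15,  sqrt( 17)/17,sqrt(15 )/15,sqrt( 11 ) /11,1/pi, E, pi , sqrt(10),23*sqrt(7 )]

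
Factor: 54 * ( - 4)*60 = - 12960=-2^5*3^4 *5^1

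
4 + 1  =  5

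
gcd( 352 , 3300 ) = 44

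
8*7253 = 58024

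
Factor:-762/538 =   -  3^1 * 127^1*269^(-1) = - 381/269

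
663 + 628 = 1291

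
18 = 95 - 77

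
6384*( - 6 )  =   - 38304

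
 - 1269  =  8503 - 9772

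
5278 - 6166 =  - 888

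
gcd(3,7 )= 1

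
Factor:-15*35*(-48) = 25200=2^4*3^2*5^2 * 7^1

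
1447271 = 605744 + 841527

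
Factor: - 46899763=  - 46899763^1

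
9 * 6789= 61101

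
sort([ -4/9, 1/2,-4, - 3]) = [-4,  -  3, - 4/9, 1/2] 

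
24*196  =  4704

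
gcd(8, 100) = 4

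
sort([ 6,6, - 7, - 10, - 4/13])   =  [ - 10, - 7, - 4/13,  6, 6 ]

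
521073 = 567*919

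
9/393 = 3/131 = 0.02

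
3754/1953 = 1 + 1801/1953 =1.92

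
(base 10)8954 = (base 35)7at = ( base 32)8NQ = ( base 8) 21372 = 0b10001011111010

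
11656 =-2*( - 5828)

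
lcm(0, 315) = 0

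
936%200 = 136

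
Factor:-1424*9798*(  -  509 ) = 7101747168 = 2^5* 3^1* 23^1*71^1*89^1*509^1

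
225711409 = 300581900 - 74870491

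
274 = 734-460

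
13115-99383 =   -  86268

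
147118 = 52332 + 94786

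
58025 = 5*11605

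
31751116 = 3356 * 9461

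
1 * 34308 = 34308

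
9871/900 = 9871/900 = 10.97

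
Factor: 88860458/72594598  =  29^ (-1)*37^1*191^1* 509^ ( - 1)*2459^( - 1)*6287^1 = 44430229/36297299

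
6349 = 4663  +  1686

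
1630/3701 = 1630/3701 = 0.44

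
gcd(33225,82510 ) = 5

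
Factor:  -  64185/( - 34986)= 2^( - 1)*5^1*7^( -3)*11^1*17^( - 1 )*389^1 =21395/11662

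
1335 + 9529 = 10864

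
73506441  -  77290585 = - 3784144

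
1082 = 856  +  226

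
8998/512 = 17 + 147/256   =  17.57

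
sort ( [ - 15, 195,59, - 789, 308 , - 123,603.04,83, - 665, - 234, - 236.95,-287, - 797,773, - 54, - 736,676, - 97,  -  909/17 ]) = [ - 797, - 789, - 736, - 665, - 287 , - 236.95, - 234,- 123,-97, - 54, - 909/17, - 15,59,83,195,308, 603.04,676,773 ] 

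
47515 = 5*9503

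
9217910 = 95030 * 97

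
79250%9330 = 4610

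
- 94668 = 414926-509594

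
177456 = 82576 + 94880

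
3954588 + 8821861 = 12776449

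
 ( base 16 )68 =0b1101000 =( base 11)95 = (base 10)104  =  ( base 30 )3E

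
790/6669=790/6669 = 0.12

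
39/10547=39/10547 = 0.00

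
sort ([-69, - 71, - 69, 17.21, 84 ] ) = [ - 71, - 69, - 69, 17.21,84]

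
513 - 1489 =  - 976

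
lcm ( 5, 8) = 40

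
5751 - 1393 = 4358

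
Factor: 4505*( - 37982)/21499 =-2^1*5^1*7^1 * 17^1*53^1*2713^1*21499^(-1 )= -  171108910/21499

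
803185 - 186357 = 616828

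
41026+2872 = 43898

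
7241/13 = 557 = 557.00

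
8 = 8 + 0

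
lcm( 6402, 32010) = 32010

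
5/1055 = 1/211 = 0.00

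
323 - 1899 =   -  1576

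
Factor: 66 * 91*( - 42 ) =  - 252252 = -2^2*3^2 * 7^2*11^1*13^1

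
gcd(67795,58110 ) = 9685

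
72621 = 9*8069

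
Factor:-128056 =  - 2^3*16007^1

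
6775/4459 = 6775/4459=1.52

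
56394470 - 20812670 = 35581800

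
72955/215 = 339 + 14/43 = 339.33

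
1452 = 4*363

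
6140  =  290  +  5850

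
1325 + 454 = 1779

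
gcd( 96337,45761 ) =1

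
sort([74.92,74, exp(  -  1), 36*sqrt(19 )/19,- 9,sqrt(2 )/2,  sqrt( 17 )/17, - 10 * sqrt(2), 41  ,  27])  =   [ - 10*sqrt(2), - 9,sqrt ( 17)/17,  exp( - 1 ), sqrt(2)/2,36*sqrt( 19)/19, 27,  41,74, 74.92] 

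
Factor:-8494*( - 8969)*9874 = 2^2*31^1*137^1*4937^1*8969^1 = 752227841564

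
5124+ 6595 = 11719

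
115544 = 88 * 1313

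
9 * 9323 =83907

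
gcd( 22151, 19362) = 1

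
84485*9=760365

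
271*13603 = 3686413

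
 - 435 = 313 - 748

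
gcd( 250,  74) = 2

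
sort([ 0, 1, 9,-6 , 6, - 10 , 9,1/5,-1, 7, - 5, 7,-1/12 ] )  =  [  -  10,  -  6,-5,-1,  -  1/12, 0,  1/5, 1, 6, 7 , 7, 9, 9 ] 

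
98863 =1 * 98863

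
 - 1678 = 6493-8171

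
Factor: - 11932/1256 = - 19/2 = - 2^( - 1)*19^1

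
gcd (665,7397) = 1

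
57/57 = 1 =1.00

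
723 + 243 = 966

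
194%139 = 55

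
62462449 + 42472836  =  104935285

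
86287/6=86287/6 = 14381.17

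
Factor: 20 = 2^2 * 5^1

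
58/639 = 58/639 = 0.09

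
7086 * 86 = 609396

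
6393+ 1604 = 7997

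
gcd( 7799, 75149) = 1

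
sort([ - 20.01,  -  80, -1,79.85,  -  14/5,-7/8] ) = [- 80, - 20.01,  -  14/5, - 1, - 7/8,79.85]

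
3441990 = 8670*397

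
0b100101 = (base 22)1f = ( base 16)25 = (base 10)37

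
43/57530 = 43/57530=0.00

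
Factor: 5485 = 5^1  *1097^1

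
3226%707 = 398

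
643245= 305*2109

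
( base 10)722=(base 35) KM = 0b1011010010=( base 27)QK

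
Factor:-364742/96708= - 182371/48354= - 2^ ( - 1)*3^( -1 )*  7^1*8059^( - 1) *26053^1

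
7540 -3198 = 4342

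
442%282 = 160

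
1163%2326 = 1163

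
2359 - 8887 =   -  6528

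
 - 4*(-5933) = 23732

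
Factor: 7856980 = 2^2*5^1*392849^1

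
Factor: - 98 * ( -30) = 2^2*3^1*5^1*7^2 =2940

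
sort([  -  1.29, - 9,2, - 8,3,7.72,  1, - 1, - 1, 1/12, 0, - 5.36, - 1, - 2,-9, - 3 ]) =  [ - 9, - 9, - 8, - 5.36, - 3, - 2,-1.29,- 1, - 1, - 1,  0,1/12, 1, 2, 3,  7.72]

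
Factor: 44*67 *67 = 2^2*11^1*67^2 =197516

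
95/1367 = 95/1367 = 0.07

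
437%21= 17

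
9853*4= 39412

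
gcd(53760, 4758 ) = 6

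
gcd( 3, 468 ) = 3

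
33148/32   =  1035 + 7/8 =1035.88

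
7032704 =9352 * 752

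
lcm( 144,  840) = 5040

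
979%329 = 321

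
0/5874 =0=   0.00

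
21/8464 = 21/8464 = 0.00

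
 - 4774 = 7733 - 12507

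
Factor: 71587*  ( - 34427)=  - 2464525649=- 17^1*173^1*199^1*4211^1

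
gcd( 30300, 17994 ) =6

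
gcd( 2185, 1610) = 115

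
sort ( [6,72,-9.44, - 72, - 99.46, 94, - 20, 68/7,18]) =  [ - 99.46,-72, - 20, - 9.44, 6, 68/7, 18, 72, 94 ] 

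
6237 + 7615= 13852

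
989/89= 989/89  =  11.11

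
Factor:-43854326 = -2^1*151^1*145213^1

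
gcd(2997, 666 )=333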